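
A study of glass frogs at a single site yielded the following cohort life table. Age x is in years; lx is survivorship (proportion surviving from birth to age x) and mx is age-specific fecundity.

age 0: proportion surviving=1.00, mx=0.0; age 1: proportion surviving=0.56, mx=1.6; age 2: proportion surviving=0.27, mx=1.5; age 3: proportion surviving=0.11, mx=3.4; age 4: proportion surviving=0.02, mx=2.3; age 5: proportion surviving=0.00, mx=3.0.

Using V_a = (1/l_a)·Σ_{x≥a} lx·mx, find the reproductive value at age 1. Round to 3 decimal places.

lx·mx for x ≥ 1: 0.896, 0.405, 0.374, 0.046, 0 → sum = 1.721
V_1 = 1.721 / l_1 = 1.721 / 0.56 = 3.073214… → 3.073

3.073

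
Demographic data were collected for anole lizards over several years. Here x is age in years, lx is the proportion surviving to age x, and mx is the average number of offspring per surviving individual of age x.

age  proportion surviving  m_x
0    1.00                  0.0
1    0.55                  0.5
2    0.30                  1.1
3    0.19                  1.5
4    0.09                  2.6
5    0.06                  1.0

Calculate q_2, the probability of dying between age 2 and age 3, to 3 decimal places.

q_2 = (l_2 − l_3) / l_2 = (0.3 − 0.19) / 0.3
     = 0.11 / 0.3 = 0.366667… → 0.367

0.367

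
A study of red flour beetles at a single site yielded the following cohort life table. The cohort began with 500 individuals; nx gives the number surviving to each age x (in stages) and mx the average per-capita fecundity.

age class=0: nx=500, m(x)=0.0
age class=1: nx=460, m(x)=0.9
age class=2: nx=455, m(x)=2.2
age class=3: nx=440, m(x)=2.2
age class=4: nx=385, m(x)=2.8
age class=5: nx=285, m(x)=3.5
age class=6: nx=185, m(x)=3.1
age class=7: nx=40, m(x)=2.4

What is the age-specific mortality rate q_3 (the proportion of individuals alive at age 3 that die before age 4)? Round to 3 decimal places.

0.125

lx = nx/n0 = nx/500: 1, 0.92, 0.91, 0.88, 0.77, 0.57, 0.37, 0.08
q_3 = (l_3 − l_4) / l_3 = (0.88 − 0.77) / 0.88
     = 0.11 / 0.88 = 0.125 → 0.125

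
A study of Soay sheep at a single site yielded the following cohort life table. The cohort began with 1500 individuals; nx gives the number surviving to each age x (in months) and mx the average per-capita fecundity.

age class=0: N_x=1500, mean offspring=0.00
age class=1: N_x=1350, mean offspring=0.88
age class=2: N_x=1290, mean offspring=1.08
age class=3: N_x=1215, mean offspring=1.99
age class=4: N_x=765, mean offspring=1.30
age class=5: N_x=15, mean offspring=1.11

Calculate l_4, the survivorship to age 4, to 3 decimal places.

0.510

l_4 = n_4/n_0 = 765/1500 = 0.51 → 0.510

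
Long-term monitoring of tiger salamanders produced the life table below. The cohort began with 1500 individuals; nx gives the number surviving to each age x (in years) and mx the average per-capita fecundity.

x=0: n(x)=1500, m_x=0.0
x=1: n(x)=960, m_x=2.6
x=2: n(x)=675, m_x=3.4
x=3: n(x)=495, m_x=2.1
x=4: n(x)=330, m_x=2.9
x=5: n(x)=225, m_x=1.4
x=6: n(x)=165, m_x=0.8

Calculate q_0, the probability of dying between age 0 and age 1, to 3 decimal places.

0.360

lx = nx/n0 = nx/1500: 1, 0.64, 0.45, 0.33, 0.22, 0.15, 0.11
q_0 = (l_0 − l_1) / l_0 = (1 − 0.64) / 1
     = 0.36 / 1 = 0.36 → 0.360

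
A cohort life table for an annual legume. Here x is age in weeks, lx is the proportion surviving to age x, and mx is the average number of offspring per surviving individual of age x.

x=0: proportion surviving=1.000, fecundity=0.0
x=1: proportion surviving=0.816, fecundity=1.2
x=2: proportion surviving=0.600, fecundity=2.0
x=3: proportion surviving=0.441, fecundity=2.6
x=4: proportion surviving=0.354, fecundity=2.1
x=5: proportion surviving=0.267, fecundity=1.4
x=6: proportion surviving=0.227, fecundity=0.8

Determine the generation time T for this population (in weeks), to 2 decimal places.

2.76

lx·mx: 0, 0.9792, 1.2, 1.1466, 0.7434, 0.3738, 0.1816 → R0 = 4.6246
x·lx·mx: 0, 0.9792, 2.4, 3.4398, 2.9736, 1.869, 1.0896 → Σ = 12.7512
T = 12.7512 / 4.6246 = 2.757255… → 2.76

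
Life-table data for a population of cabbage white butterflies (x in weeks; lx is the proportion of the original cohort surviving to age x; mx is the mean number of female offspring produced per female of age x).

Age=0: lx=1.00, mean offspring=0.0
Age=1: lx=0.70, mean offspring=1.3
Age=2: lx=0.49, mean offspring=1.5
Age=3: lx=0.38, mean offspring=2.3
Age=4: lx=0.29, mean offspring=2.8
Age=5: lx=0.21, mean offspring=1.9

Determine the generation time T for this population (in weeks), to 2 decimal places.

lx·mx: 0, 0.91, 0.735, 0.874, 0.812, 0.399 → R0 = 3.73
x·lx·mx: 0, 0.91, 1.47, 2.622, 3.248, 1.995 → Σ = 10.245
T = 10.245 / 3.73 = 2.746649… → 2.75

2.75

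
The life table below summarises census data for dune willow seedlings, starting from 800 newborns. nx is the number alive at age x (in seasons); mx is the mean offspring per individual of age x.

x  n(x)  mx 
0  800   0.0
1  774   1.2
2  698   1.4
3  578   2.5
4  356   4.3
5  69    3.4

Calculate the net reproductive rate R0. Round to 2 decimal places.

6.40

lx = nx/n0 = nx/800: 1, 0.9675, 0.8725, 0.7225, 0.445, 0.08625
lx·mx by age: 0, 1.161, 1.2215, 1.80625, 1.9135, 0.29325
R0 = Σ lx·mx = 6.3955 → 6.40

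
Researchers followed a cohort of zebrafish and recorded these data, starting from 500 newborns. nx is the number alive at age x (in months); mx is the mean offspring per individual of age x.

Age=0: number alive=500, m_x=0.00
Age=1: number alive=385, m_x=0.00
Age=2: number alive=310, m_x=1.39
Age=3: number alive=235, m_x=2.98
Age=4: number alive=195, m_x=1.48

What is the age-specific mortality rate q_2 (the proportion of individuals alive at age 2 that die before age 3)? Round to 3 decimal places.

0.242

lx = nx/n0 = nx/500: 1, 0.77, 0.62, 0.47, 0.39
q_2 = (l_2 − l_3) / l_2 = (0.62 − 0.47) / 0.62
     = 0.15 / 0.62 = 0.241935… → 0.242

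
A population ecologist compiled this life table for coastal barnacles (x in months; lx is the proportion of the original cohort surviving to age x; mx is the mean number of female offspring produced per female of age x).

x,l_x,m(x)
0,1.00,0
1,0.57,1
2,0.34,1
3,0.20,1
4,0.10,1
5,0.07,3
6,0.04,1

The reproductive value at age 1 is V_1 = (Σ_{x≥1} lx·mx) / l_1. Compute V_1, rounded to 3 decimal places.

lx·mx for x ≥ 1: 0.57, 0.34, 0.2, 0.1, 0.21, 0.04 → sum = 1.46
V_1 = 1.46 / l_1 = 1.46 / 0.57 = 2.561404… → 2.561

2.561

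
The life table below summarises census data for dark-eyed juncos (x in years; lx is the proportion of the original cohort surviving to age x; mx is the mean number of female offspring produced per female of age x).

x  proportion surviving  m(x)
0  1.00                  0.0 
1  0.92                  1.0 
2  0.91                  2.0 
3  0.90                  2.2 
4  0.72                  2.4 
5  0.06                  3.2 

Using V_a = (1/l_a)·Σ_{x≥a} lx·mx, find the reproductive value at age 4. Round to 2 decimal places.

lx·mx for x ≥ 4: 1.728, 0.192 → sum = 1.92
V_4 = 1.92 / l_4 = 1.92 / 0.72 = 2.666667… → 2.67

2.67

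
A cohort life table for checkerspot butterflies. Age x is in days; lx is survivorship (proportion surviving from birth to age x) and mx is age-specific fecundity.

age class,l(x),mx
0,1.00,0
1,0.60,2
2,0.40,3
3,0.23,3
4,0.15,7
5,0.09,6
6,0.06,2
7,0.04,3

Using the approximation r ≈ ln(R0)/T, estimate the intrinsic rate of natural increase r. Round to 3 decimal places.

R0 = Σ lx·mx = 0 + 1.2 + 1.2 + 0.69 + 1.05 + 0.54 + 0.12 + 0.12 = 4.92
Σ x·lx·mx = 14.13; T = 14.13/4.92 = 2.87195…
r ≈ ln(R0)/T = ln(4.92)/2.87195… = 0.55478… → 0.555

0.555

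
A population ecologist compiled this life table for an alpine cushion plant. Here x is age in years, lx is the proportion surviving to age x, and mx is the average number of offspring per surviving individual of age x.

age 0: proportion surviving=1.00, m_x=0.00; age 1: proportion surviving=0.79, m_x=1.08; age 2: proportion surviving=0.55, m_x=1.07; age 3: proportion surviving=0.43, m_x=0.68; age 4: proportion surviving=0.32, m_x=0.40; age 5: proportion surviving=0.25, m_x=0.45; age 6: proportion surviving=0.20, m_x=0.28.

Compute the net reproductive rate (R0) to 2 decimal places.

lx·mx by age: 0, 0.8532, 0.5885, 0.2924, 0.128, 0.1125, 0.056
R0 = Σ lx·mx = 2.0306 → 2.03

2.03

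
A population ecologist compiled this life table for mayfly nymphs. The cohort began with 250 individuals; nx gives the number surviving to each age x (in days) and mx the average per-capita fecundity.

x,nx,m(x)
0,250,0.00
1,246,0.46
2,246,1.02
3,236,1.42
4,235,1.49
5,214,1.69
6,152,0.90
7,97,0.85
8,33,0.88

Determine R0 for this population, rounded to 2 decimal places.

6.64

lx = nx/n0 = nx/250: 1, 0.984, 0.984, 0.944, 0.94, 0.856, 0.608, 0.388, 0.132
lx·mx by age: 0, 0.45264, 1.00368, 1.34048, 1.4006, 1.44664, 0.5472, 0.3298, 0.11616
R0 = Σ lx·mx = 6.6372 → 6.64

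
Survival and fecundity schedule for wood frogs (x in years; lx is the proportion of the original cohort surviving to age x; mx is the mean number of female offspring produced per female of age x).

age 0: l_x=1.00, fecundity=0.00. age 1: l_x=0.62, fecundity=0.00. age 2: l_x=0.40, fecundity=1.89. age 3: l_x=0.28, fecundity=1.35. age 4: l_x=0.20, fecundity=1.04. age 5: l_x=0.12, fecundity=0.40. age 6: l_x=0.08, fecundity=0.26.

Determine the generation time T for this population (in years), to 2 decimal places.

lx·mx: 0, 0, 0.756, 0.378, 0.208, 0.048, 0.0208 → R0 = 1.4108
x·lx·mx: 0, 0, 1.512, 1.134, 0.832, 0.24, 0.1248 → Σ = 3.8428
T = 3.8428 / 1.4108 = 2.723845… → 2.72

2.72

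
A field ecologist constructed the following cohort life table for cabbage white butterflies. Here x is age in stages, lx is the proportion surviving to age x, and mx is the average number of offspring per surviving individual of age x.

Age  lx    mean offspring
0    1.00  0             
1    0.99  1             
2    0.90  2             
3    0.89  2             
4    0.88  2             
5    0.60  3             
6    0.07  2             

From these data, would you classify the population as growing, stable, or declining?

growing

R0 = Σ lx·mx = 0 + 0.99 + 1.8 + 1.78 + 1.76 + 1.8 + 0.14 = 8.27
R0 > 1, so the population is growing.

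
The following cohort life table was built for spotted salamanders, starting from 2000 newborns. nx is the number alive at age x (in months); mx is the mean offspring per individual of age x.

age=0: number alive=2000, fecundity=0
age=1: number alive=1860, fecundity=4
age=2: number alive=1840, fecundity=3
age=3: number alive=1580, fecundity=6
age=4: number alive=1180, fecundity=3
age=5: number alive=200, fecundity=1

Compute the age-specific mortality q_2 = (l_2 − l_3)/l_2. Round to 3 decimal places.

lx = nx/n0 = nx/2000: 1, 0.93, 0.92, 0.79, 0.59, 0.1
q_2 = (l_2 − l_3) / l_2 = (0.92 − 0.79) / 0.92
     = 0.13 / 0.92 = 0.141304… → 0.141

0.141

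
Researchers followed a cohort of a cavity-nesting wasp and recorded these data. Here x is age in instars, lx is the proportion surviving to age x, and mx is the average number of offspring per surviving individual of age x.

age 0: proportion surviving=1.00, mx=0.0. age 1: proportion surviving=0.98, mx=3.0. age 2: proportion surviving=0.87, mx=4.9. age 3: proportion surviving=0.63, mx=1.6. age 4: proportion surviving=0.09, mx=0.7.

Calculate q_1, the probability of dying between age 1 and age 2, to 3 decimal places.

0.112

q_1 = (l_1 − l_2) / l_1 = (0.98 − 0.87) / 0.98
     = 0.11 / 0.98 = 0.112245… → 0.112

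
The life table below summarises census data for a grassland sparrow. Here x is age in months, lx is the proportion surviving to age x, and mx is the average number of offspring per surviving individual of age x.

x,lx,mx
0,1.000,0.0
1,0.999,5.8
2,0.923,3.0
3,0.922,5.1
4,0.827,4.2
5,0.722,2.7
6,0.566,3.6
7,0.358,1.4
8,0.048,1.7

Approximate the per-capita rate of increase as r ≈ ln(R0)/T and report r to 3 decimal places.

R0 = Σ lx·mx = 0 + 5.7942 + 2.769 + 4.7022 + 3.4734 + 1.9494 + 2.0376 + 0.5012 + 0.0816 = 21.3086
Σ x·lx·mx = 65.4662; T = 65.4662/21.3086 = 3.07229…
r ≈ ln(R0)/T = ln(21.3086)/3.07229… = 0.99571… → 0.996

0.996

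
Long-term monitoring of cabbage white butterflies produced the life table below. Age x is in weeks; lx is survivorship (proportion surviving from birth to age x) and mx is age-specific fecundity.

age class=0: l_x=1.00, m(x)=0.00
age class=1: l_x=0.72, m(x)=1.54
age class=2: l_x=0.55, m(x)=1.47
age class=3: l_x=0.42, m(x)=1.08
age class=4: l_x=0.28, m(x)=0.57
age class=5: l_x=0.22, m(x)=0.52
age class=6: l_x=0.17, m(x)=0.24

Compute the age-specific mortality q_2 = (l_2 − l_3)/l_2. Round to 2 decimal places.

0.24

q_2 = (l_2 − l_3) / l_2 = (0.55 − 0.42) / 0.55
     = 0.13 / 0.55 = 0.236364… → 0.24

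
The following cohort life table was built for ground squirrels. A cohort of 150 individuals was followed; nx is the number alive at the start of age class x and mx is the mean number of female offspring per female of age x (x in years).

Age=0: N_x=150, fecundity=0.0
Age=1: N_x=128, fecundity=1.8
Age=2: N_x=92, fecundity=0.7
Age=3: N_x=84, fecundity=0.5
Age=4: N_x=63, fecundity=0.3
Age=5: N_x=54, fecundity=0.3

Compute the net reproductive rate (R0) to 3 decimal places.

lx = nx/n0 = nx/150: 1, 0.85333…, 0.61333…, 0.56, 0.42, 0.36
lx·mx by age: 0, 1.536…, 0.429333…, 0.28, 0.126, 0.108
R0 = Σ lx·mx = 2.479333… → 2.479

2.479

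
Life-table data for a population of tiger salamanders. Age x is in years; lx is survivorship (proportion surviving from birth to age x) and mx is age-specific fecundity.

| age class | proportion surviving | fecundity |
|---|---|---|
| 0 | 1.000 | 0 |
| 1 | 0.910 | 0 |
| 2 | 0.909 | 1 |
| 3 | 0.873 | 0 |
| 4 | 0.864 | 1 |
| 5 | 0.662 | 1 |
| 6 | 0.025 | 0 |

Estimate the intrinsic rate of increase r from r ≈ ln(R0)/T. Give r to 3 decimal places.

0.252

R0 = Σ lx·mx = 0 + 0 + 0.909 + 0 + 0.864 + 0.662 + 0 = 2.435
Σ x·lx·mx = 8.584; T = 8.584/2.435 = 3.52526…
r ≈ ln(R0)/T = ln(2.435)/3.52526… = 0.25245… → 0.252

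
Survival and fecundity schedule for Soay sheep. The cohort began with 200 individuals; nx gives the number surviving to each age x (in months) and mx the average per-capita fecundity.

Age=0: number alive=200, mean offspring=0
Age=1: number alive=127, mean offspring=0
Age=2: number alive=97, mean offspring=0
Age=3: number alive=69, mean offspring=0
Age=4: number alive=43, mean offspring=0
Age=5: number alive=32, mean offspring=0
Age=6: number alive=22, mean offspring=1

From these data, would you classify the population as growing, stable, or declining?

lx = nx/n0 = nx/200: 1, 0.635, 0.485, 0.345, 0.215, 0.16, 0.11
R0 = Σ lx·mx = 0 + 0 + 0 + 0 + 0 + 0 + 0.11 = 0.11
R0 < 1, so the population is declining.

declining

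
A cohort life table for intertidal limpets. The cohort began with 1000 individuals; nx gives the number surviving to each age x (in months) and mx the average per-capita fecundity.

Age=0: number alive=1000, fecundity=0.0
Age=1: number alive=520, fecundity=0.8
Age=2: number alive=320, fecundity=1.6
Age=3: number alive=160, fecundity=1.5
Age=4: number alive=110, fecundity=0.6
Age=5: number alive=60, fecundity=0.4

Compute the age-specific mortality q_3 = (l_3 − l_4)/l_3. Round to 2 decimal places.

0.31

lx = nx/n0 = nx/1000: 1, 0.52, 0.32, 0.16, 0.11, 0.06
q_3 = (l_3 − l_4) / l_3 = (0.16 − 0.11) / 0.16
     = 0.05 / 0.16 = 0.3125 → 0.31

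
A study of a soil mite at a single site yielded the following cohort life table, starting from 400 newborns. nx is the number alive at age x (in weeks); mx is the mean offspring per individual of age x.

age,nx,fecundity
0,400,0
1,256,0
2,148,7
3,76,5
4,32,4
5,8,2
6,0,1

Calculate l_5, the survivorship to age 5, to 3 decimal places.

0.020

l_5 = n_5/n_0 = 8/400 = 0.02 → 0.020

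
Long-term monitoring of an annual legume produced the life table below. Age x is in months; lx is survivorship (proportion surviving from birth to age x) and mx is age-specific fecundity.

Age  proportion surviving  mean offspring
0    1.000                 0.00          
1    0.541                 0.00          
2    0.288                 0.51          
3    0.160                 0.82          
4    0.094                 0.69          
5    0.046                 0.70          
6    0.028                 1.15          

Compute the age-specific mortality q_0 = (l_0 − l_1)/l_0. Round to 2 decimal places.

q_0 = (l_0 − l_1) / l_0 = (1 − 0.541) / 1
     = 0.459 / 1 = 0.459 → 0.46

0.46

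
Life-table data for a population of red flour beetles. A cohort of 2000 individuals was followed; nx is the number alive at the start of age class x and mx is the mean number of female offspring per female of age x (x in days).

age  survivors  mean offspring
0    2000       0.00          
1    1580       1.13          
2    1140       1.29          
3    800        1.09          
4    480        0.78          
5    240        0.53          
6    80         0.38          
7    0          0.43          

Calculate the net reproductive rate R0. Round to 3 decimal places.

2.330

lx = nx/n0 = nx/2000: 1, 0.79, 0.57, 0.4, 0.24, 0.12, 0.04, 0
lx·mx by age: 0, 0.8927, 0.7353, 0.436, 0.1872, 0.0636, 0.0152, 0
R0 = Σ lx·mx = 2.33 → 2.330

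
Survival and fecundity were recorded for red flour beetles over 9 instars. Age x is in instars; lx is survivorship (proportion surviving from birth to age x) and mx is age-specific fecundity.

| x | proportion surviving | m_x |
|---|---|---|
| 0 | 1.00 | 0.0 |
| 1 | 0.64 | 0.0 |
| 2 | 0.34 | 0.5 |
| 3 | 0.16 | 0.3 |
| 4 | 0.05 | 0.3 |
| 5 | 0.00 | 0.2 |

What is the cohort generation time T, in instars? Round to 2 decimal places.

lx·mx: 0, 0, 0.17, 0.048, 0.015, 0 → R0 = 0.233
x·lx·mx: 0, 0, 0.34, 0.144, 0.06, 0 → Σ = 0.544
T = 0.544 / 0.233 = 2.334764… → 2.33

2.33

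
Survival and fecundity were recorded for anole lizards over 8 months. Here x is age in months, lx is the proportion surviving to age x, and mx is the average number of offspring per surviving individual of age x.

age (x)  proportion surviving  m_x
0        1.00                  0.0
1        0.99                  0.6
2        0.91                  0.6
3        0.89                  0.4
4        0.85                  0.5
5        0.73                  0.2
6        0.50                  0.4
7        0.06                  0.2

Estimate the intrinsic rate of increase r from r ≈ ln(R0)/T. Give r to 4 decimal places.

0.2902

R0 = Σ lx·mx = 0 + 0.594 + 0.546 + 0.356 + 0.425 + 0.146 + 0.2 + 0.012 = 2.279
Σ x·lx·mx = 6.468; T = 6.468/2.279 = 2.83809…
r ≈ ln(R0)/T = ln(2.279)/2.83809… = 0.290244… → 0.2902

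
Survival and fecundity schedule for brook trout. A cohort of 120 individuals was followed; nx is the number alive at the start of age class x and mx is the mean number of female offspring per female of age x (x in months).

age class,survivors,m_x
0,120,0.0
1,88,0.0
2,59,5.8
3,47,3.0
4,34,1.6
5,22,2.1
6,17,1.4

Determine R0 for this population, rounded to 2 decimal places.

5.06

lx = nx/n0 = nx/120: 1, 0.73333…, 0.49167…, 0.39167…, 0.28333…, 0.18333…, 0.14167…
lx·mx by age: 0, 0, 2.851667…, 1.175…, 0.453333…, 0.385…, 0.198333…
R0 = Σ lx·mx = 5.063333… → 5.06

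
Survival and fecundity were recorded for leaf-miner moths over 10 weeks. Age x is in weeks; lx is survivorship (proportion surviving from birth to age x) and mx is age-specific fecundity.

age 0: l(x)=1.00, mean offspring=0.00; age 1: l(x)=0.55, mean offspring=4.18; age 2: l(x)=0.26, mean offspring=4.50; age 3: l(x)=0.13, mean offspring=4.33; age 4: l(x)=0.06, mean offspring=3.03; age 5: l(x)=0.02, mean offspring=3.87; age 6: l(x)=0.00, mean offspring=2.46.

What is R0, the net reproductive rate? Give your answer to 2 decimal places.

4.29

lx·mx by age: 0, 2.299, 1.17, 0.5629, 0.1818, 0.0774, 0
R0 = Σ lx·mx = 4.2911 → 4.29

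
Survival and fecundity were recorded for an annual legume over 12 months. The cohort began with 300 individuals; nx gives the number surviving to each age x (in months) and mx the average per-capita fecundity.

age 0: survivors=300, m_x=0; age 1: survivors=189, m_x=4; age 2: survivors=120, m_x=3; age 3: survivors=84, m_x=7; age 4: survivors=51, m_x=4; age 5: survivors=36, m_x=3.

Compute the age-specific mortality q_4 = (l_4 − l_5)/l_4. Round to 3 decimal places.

0.294

lx = nx/n0 = nx/300: 1, 0.63, 0.4, 0.28, 0.17, 0.12
q_4 = (l_4 − l_5) / l_4 = (0.17 − 0.12) / 0.17
     = 0.05 / 0.17 = 0.294118… → 0.294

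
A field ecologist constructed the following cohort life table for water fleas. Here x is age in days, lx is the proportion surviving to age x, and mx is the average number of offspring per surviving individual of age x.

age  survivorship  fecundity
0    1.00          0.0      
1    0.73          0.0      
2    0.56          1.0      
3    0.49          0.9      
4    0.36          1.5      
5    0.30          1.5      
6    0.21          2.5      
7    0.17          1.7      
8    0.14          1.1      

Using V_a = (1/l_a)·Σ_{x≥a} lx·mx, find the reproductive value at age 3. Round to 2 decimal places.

4.90

lx·mx for x ≥ 3: 0.441, 0.54, 0.45, 0.525, 0.289, 0.154 → sum = 2.399
V_3 = 2.399 / l_3 = 2.399 / 0.49 = 4.895918… → 4.90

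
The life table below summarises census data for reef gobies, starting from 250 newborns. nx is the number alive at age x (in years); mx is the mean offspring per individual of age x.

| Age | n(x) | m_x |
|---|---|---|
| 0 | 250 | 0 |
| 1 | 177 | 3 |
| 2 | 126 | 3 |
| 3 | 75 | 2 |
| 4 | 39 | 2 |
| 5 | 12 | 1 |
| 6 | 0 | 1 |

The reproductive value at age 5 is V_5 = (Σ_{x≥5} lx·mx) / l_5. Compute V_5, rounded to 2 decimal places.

lx = nx/n0 = nx/250: 1, 0.708, 0.504, 0.3, 0.156, 0.048, 0
lx·mx for x ≥ 5: 0.048, 0 → sum = 0.048
V_5 = 0.048 / l_5 = 0.048 / 0.048 = 1 → 1.00

1.00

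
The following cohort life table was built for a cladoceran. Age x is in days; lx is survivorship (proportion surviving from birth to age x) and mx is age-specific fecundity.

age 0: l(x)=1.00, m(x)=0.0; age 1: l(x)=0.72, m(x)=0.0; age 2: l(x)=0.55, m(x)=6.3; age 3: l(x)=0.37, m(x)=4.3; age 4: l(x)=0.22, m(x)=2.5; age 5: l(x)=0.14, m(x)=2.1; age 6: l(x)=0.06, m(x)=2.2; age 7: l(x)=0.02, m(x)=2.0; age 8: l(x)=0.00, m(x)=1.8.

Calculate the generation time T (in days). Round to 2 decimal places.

2.71

lx·mx: 0, 0, 3.465, 1.591, 0.55, 0.294, 0.132, 0.04, 0 → R0 = 6.072
x·lx·mx: 0, 0, 6.93, 4.773, 2.2, 1.47, 0.792, 0.28, 0 → Σ = 16.445
T = 16.445 / 6.072 = 2.708333… → 2.71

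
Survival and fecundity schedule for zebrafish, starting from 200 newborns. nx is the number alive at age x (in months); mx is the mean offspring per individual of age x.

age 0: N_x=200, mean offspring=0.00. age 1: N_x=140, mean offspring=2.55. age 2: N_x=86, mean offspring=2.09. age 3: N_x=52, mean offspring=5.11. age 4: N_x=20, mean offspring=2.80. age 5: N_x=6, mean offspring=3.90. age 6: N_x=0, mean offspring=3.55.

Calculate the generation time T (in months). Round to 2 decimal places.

lx = nx/n0 = nx/200: 1, 0.7, 0.43, 0.26, 0.1, 0.03, 0
lx·mx: 0, 1.785, 0.8987, 1.3286, 0.28, 0.117, 0 → R0 = 4.4093
x·lx·mx: 0, 1.785, 1.7974, 3.9858, 1.12, 0.585, 0 → Σ = 9.2732
T = 9.2732 / 4.4093 = 2.1031… → 2.10

2.10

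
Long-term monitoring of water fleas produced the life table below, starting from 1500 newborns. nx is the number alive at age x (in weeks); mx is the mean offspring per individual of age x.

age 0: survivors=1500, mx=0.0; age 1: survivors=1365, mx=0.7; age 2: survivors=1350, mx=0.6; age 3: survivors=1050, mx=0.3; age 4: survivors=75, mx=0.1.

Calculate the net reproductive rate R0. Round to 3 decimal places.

1.392

lx = nx/n0 = nx/1500: 1, 0.91, 0.9, 0.7, 0.05
lx·mx by age: 0, 0.637, 0.54, 0.21, 0.005
R0 = Σ lx·mx = 1.392 → 1.392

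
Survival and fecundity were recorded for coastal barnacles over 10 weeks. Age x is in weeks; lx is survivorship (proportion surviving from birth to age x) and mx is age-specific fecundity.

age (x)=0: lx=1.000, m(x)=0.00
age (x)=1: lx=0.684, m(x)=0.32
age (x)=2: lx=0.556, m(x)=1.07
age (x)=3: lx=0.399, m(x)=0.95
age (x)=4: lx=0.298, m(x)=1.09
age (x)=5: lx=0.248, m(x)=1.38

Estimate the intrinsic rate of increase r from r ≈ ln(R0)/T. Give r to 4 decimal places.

0.2077

R0 = Σ lx·mx = 0 + 0.21888 + 0.59492 + 0.37905 + 0.32482 + 0.34224 = 1.85991
Σ x·lx·mx = 5.55635; T = 5.55635/1.85991 = 2.98743…
r ≈ ln(R0)/T = ln(1.85991)/2.98743… = 0.207713… → 0.2077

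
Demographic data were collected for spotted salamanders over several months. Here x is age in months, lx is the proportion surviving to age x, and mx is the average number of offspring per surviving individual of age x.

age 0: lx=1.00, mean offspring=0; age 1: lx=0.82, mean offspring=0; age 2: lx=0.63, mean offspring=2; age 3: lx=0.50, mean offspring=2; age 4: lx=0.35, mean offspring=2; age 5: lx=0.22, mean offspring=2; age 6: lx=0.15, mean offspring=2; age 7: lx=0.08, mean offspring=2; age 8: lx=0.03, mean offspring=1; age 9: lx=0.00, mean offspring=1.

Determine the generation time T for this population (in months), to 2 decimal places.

lx·mx: 0, 0, 1.26, 1, 0.7, 0.44, 0.3, 0.16, 0.03, 0 → R0 = 3.89
x·lx·mx: 0, 0, 2.52, 3, 2.8, 2.2, 1.8, 1.12, 0.24, 0 → Σ = 13.68
T = 13.68 / 3.89 = 3.51671… → 3.52

3.52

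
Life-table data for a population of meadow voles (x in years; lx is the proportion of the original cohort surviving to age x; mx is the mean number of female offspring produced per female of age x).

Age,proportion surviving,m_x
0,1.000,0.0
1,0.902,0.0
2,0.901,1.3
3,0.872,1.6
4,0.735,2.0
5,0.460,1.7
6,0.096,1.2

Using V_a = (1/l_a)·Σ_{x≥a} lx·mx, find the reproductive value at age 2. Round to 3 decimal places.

lx·mx for x ≥ 2: 1.1713, 1.3952, 1.47, 0.782, 0.1152 → sum = 4.9337
V_2 = 4.9337 / l_2 = 4.9337 / 0.901 = 5.475805… → 5.476

5.476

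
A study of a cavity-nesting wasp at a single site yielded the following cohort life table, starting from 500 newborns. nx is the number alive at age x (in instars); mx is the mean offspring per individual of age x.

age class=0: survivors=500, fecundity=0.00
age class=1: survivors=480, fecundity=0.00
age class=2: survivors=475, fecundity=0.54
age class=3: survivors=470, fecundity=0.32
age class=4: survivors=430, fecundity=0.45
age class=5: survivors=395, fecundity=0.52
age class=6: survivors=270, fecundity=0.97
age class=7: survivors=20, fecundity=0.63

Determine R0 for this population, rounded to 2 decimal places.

lx = nx/n0 = nx/500: 1, 0.96, 0.95, 0.94, 0.86, 0.79, 0.54, 0.04
lx·mx by age: 0, 0, 0.513, 0.3008, 0.387, 0.4108, 0.5238, 0.0252
R0 = Σ lx·mx = 2.1606 → 2.16

2.16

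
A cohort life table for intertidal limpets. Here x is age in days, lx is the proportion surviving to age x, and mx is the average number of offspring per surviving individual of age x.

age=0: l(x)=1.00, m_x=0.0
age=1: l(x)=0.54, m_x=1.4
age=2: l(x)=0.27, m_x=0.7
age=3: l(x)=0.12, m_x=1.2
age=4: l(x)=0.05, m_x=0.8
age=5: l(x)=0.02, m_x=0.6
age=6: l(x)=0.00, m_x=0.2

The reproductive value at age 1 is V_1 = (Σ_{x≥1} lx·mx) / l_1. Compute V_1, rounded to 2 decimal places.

lx·mx for x ≥ 1: 0.756, 0.189, 0.144, 0.04, 0.012, 0 → sum = 1.141
V_1 = 1.141 / l_1 = 1.141 / 0.54 = 2.112963… → 2.11

2.11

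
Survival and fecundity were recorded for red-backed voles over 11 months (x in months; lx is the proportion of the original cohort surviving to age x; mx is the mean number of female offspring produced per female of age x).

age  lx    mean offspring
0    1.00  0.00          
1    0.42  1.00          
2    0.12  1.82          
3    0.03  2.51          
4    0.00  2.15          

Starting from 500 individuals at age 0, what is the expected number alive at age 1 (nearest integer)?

210

Expected survivors = N0 · l_1 = 500 × 0.42 = 210 → 210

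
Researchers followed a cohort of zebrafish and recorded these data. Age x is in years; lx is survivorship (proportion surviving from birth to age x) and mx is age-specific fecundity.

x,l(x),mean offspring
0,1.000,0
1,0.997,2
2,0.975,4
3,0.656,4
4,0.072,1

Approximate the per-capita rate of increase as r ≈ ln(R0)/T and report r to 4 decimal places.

1.0289

R0 = Σ lx·mx = 0 + 1.994 + 3.9 + 2.624 + 0.072 = 8.59
Σ x·lx·mx = 17.954; T = 17.954/8.59 = 2.0901…
r ≈ ln(R0)/T = ln(8.59)/2.0901… = 1.028943… → 1.0289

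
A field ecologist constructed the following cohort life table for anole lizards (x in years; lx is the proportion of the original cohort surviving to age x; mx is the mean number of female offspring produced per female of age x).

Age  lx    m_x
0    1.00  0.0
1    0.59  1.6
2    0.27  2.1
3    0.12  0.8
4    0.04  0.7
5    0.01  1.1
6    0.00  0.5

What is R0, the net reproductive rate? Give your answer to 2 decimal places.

lx·mx by age: 0, 0.944, 0.567, 0.096, 0.028, 0.011, 0
R0 = Σ lx·mx = 1.646 → 1.65

1.65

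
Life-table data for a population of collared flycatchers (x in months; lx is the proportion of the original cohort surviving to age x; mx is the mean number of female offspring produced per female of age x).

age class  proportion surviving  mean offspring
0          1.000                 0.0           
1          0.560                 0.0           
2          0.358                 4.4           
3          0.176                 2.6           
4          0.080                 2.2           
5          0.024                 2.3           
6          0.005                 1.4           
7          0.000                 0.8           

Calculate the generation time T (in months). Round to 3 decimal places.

2.442

lx·mx: 0, 0, 1.5752, 0.4576, 0.176, 0.0552, 0.007, 0 → R0 = 2.271
x·lx·mx: 0, 0, 3.1504, 1.3728, 0.704, 0.276, 0.042, 0 → Σ = 5.5452
T = 5.5452 / 2.271 = 2.441744… → 2.442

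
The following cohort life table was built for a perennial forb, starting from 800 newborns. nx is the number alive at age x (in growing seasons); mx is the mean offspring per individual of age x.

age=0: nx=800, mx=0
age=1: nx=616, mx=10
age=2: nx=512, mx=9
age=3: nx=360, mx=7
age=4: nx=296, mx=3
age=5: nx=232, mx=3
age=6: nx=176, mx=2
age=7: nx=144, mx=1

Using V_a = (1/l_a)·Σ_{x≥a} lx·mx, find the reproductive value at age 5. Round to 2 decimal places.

5.14

lx = nx/n0 = nx/800: 1, 0.77, 0.64, 0.45, 0.37, 0.29, 0.22, 0.18
lx·mx for x ≥ 5: 0.87, 0.44, 0.18 → sum = 1.49
V_5 = 1.49 / l_5 = 1.49 / 0.29 = 5.137931… → 5.14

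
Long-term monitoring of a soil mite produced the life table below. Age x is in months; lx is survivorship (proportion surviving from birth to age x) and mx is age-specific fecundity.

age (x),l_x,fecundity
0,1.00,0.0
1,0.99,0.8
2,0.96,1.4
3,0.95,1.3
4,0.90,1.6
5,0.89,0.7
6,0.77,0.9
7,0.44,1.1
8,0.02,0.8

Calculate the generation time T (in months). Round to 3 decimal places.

3.581

lx·mx: 0, 0.792, 1.344, 1.235, 1.44, 0.623, 0.693, 0.484, 0.016 → R0 = 6.627
x·lx·mx: 0, 0.792, 2.688, 3.705, 5.76, 3.115, 4.158, 3.388, 0.128 → Σ = 23.734
T = 23.734 / 6.627 = 3.581409… → 3.581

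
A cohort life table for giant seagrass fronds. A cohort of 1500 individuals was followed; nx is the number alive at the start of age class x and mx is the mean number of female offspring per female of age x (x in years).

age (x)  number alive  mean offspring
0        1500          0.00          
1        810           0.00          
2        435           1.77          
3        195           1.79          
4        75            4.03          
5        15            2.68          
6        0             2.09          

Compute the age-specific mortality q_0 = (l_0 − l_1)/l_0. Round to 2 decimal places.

0.46

lx = nx/n0 = nx/1500: 1, 0.54, 0.29, 0.13, 0.05, 0.01, 0
q_0 = (l_0 − l_1) / l_0 = (1 − 0.54) / 1
     = 0.46 / 1 = 0.46 → 0.46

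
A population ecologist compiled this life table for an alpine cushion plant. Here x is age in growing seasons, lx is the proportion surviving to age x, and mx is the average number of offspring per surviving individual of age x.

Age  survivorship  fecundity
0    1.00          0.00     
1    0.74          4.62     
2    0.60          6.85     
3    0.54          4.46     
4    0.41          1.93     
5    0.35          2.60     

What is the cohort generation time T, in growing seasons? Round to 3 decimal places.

2.284

lx·mx: 0, 3.4188, 4.11, 2.4084, 0.7913, 0.91 → R0 = 11.6385
x·lx·mx: 0, 3.4188, 8.22, 7.2252, 3.1652, 4.55 → Σ = 26.5792
T = 26.5792 / 11.6385 = 2.283731… → 2.284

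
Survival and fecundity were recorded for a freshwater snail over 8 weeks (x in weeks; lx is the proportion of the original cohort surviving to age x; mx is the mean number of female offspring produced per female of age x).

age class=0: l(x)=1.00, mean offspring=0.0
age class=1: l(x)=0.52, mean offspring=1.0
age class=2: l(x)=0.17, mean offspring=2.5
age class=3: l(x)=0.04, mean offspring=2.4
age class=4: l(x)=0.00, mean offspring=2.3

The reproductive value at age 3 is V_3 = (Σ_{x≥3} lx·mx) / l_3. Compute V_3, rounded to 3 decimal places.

2.400

lx·mx for x ≥ 3: 0.096, 0 → sum = 0.096
V_3 = 0.096 / l_3 = 0.096 / 0.04 = 2.4 → 2.400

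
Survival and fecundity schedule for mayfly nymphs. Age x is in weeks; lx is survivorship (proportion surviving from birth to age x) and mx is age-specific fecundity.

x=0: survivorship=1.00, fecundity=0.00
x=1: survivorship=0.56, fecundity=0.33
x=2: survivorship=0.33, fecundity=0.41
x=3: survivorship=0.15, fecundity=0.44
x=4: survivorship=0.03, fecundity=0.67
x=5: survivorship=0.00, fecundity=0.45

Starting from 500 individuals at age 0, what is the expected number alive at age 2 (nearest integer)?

Expected survivors = N0 · l_2 = 500 × 0.33 = 165 → 165

165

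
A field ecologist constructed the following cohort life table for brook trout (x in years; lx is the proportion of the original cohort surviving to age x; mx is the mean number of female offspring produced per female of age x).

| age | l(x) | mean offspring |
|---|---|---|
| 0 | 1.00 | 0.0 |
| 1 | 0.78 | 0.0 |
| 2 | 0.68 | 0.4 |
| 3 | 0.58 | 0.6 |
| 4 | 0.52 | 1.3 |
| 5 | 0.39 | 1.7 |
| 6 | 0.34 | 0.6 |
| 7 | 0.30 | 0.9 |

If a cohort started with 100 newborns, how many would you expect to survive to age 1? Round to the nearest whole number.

Expected survivors = N0 · l_1 = 100 × 0.78 = 78 → 78

78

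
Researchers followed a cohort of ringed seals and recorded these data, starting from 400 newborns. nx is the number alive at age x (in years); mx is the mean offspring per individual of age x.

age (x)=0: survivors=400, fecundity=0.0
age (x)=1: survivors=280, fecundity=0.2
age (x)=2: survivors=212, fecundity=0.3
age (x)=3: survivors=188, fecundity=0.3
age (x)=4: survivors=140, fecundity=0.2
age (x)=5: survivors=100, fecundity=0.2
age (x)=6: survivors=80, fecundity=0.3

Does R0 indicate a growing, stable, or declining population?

declining

lx = nx/n0 = nx/400: 1, 0.7, 0.53, 0.47, 0.35, 0.25, 0.2
R0 = Σ lx·mx = 0 + 0.14 + 0.159 + 0.141 + 0.07 + 0.05 + 0.06 = 0.62
R0 < 1, so the population is declining.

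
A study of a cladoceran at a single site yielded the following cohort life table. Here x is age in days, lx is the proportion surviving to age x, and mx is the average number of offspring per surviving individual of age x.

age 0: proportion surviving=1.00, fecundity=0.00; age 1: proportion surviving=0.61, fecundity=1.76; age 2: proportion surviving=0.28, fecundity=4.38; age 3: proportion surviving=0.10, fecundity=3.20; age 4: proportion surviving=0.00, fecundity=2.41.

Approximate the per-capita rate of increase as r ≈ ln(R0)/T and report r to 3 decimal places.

0.562

R0 = Σ lx·mx = 0 + 1.0736 + 1.2264 + 0.32 + 0 = 2.62
Σ x·lx·mx = 4.4864; T = 4.4864/2.62 = 1.71237…
r ≈ ln(R0)/T = ln(2.62)/1.71237… = 0.56248… → 0.562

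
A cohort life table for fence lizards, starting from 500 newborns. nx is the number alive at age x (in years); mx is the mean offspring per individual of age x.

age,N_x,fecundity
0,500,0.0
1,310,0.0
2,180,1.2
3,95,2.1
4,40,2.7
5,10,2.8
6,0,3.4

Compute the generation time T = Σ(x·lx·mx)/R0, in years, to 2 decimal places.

2.91

lx = nx/n0 = nx/500: 1, 0.62, 0.36, 0.19, 0.08, 0.02, 0
lx·mx: 0, 0, 0.432, 0.399, 0.216, 0.056, 0 → R0 = 1.103
x·lx·mx: 0, 0, 0.864, 1.197, 0.864, 0.28, 0 → Σ = 3.205
T = 3.205 / 1.103 = 2.905712… → 2.91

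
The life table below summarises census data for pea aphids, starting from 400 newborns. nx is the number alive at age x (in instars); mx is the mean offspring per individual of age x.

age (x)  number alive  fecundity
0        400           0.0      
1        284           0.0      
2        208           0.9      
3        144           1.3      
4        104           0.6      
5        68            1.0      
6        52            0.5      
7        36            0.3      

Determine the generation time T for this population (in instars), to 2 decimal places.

lx = nx/n0 = nx/400: 1, 0.71, 0.52, 0.36, 0.26, 0.17, 0.13, 0.09
lx·mx: 0, 0, 0.468, 0.468, 0.156, 0.17, 0.065, 0.027 → R0 = 1.354
x·lx·mx: 0, 0, 0.936, 1.404, 0.624, 0.85, 0.39, 0.189 → Σ = 4.393
T = 4.393 / 1.354 = 3.244461… → 3.24

3.24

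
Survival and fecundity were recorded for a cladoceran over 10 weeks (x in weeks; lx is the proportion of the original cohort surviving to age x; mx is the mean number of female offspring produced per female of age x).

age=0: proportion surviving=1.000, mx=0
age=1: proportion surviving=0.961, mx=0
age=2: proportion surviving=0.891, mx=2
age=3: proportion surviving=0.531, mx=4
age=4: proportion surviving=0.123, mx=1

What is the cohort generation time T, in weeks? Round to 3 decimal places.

2.588

lx·mx: 0, 0, 1.782, 2.124, 0.123 → R0 = 4.029
x·lx·mx: 0, 0, 3.564, 6.372, 0.492 → Σ = 10.428
T = 10.428 / 4.029 = 2.588235… → 2.588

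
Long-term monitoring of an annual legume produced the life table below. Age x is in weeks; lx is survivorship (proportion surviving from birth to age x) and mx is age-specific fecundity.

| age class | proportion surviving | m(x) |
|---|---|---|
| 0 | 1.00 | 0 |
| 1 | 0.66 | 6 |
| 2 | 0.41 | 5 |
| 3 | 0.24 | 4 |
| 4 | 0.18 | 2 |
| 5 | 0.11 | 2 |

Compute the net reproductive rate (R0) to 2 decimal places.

7.55

lx·mx by age: 0, 3.96, 2.05, 0.96, 0.36, 0.22
R0 = Σ lx·mx = 7.55 → 7.55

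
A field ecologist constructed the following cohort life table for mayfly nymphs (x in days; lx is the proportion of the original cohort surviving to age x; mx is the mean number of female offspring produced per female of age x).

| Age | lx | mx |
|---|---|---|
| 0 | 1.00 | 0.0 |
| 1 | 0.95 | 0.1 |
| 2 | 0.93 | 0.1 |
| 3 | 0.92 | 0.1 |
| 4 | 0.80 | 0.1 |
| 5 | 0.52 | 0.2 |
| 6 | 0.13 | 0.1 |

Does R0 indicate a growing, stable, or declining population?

declining

R0 = Σ lx·mx = 0 + 0.095 + 0.093 + 0.092 + 0.08 + 0.104 + 0.013 = 0.477
R0 < 1, so the population is declining.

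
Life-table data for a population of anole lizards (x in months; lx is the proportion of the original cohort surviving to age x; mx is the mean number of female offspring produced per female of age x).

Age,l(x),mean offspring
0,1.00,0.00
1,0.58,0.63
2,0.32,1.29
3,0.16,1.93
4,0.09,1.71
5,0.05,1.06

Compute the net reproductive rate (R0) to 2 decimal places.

lx·mx by age: 0, 0.3654, 0.4128, 0.3088, 0.1539, 0.053
R0 = Σ lx·mx = 1.2939 → 1.29

1.29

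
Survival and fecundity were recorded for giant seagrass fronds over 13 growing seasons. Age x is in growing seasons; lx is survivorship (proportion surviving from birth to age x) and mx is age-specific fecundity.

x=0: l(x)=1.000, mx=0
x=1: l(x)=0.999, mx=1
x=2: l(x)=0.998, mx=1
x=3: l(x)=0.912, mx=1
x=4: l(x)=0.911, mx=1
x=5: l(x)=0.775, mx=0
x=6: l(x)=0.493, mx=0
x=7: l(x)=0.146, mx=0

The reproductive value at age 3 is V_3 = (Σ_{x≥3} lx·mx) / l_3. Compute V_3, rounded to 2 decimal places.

2.00

lx·mx for x ≥ 3: 0.912, 0.911, 0, 0, 0 → sum = 1.823
V_3 = 1.823 / l_3 = 1.823 / 0.912 = 1.998904… → 2.00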